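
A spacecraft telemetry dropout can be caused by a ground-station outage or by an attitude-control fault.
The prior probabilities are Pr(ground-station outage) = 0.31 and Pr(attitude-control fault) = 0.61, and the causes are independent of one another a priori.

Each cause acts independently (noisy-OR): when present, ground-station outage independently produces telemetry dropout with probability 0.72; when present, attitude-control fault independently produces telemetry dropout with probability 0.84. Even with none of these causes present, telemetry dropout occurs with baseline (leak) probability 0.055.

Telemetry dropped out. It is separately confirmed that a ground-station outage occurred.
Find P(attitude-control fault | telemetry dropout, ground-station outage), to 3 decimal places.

P(attitude-control fault | telemetry dropout, ground-station outage) ≈ 0.671

Under noisy-OR, P(telemetry dropout | causes) = 1 − (1−0.055)·∏(1−qᵢ) over the active causes.
Sum P(telemetry dropout|·) weighted by the priors over both values of attitude-control fault:
  P(telemetry dropout | ground-station outage) = 0.7354×0.39 + 0.957664×0.61
        = 0.286806 + 0.584175 = 0.870981
Keeping only the attitude-control fault-present terms gives 0.584175, so
  P(attitude-control fault | telemetry dropout, ground-station outage) = 0.584175 / 0.870981 ≈ 0.671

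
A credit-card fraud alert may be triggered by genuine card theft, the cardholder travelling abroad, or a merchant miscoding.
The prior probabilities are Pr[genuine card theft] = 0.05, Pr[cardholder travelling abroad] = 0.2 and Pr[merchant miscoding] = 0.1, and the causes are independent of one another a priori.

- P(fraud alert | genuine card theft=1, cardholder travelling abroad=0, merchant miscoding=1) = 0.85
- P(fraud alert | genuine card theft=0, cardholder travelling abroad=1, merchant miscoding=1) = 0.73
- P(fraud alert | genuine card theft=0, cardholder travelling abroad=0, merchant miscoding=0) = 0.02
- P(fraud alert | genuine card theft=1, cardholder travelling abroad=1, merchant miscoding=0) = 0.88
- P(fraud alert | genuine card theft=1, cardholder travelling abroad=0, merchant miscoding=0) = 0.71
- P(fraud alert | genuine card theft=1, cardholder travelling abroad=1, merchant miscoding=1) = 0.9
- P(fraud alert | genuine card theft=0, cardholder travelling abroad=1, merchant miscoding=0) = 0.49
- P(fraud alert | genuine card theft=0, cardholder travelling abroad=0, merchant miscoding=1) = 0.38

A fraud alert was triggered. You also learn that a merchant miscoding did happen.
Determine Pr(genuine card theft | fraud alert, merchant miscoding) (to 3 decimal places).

P(fraud alert | merchant miscoding) = 0.38*0.95*0.8 + 0.73*0.95*0.2 + 0.85*0.05*0.8 + 0.9*0.05*0.2 = 0.288800 + 0.138700 + 0.034000 + 0.009000 = 0.470500
The genuine card theft-present share is 0.034000 + 0.009000 = 0.043000.
So P(genuine card theft | fraud alert, merchant miscoding) = 0.043000/0.470500 ≈ 0.091.

Pr(genuine card theft | fraud alert, merchant miscoding) ≈ 0.091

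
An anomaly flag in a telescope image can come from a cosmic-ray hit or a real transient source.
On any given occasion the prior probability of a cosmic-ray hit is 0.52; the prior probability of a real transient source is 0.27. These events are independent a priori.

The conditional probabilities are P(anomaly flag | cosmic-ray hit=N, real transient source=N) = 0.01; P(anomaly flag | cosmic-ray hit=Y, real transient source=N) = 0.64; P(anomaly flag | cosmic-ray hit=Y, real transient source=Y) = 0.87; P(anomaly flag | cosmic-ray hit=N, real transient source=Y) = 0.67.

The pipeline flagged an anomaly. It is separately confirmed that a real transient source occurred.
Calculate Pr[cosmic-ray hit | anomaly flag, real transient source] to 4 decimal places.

Sum P(anomaly flag|·) weighted by the priors over both values of cosmic-ray hit:
  P(anomaly flag | real transient source) = 0.67*0.48 + 0.87*0.52
        = 0.321600 + 0.452400 = 0.774000
Configurations with cosmic-ray hit contribute 0.452400, so
  P(cosmic-ray hit | anomaly flag, real transient source) = 0.452400 / 0.774000 ≈ 0.5845

Pr[cosmic-ray hit | anomaly flag, real transient source] ≈ 0.5845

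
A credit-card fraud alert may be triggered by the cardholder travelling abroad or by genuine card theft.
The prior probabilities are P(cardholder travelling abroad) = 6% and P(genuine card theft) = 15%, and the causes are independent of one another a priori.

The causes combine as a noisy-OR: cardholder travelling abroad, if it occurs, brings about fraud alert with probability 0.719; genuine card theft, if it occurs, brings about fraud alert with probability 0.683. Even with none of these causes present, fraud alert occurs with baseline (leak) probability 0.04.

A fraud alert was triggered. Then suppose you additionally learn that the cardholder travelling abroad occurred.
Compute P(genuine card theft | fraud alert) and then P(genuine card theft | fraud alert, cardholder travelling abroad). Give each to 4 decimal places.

Under noisy-OR, P(fraud alert | causes) = 1 − (1−0.04)·∏(1−qᵢ) over the active causes.
Weight on genuine card theft=true, given the evidence: 0.098091 + 0.008230 = 0.106321
Denominator P(fraud alert): 0.04×0.94×0.85 + 0.69568×0.94×0.15 + 0.73024×0.06×0.85 + 0.914486×0.06×0.15 = 0.175523
P(genuine card theft | fraud alert) = 0.106321/0.175523 ≈ 0.6057

With the extra evidence:
Weight on genuine card theft=true, given the evidence: 0.914486×0.15 = 0.137173
Denominator P(fraud alert | cardholder travelling abroad): 0.73024×0.85 + 0.914486×0.15 = 0.757877
Posterior = 0.137173 / 0.757877 ≈ 0.1810

P(genuine card theft | fraud alert) ≈ 0.6057; P(genuine card theft | fraud alert, cardholder travelling abroad) ≈ 0.1810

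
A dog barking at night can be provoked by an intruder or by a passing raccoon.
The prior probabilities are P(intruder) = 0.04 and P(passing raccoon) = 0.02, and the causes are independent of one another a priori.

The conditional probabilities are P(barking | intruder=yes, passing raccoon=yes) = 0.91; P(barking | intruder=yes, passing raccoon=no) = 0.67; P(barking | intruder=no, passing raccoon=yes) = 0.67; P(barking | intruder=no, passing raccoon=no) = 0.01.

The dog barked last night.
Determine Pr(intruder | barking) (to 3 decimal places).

Pr(intruder | barking) ≈ 0.548

Sum P(barking|·) weighted by the priors over the 4 (intruder, passing raccoon) configurations:
  P(barking) = 0.01·0.96·0.98 + 0.67·0.96·0.02 + 0.67·0.04·0.98 + 0.91·0.04·0.02
        = 0.009408 + 0.012864 + 0.026264 + 0.000728 = 0.049264
The terms with intruder present sum to 0.026992, so
  P(intruder | barking) = 0.026992 / 0.049264 ≈ 0.548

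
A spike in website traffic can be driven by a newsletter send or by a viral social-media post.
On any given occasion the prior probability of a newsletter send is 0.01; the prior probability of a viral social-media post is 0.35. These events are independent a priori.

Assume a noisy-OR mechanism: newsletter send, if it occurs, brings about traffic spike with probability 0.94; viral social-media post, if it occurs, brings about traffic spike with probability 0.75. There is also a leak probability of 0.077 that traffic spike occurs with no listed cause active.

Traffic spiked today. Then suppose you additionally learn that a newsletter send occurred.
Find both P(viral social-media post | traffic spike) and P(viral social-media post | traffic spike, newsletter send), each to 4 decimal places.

Under noisy-OR, P(traffic spike | causes) = 1 − (1−0.077)·∏(1−qᵢ) over the active causes.
Enumerate the 4 (newsletter send, viral social-media post) configurations and weight by the priors:
  P(traffic spike) = 0.077×0.99×0.65 + 0.76925×0.99×0.35 + 0.94462×0.01×0.65 + 0.986155×0.01×0.35
        = 0.049549 + 0.266545 + 0.006140 + 0.003452 = 0.325686
Keeping only the viral social-media post-present terms gives 0.269997, so
  P(viral social-media post | traffic spike) = 0.269997 / 0.325686 ≈ 0.8290

With the extra evidence:
Weight on viral social-media post=true, given the evidence: 0.986155*0.35 = 0.345154
Denominator P(traffic spike | newsletter send): 0.94462*0.65 + 0.986155*0.35 = 0.959157
P(viral social-media post | traffic spike, newsletter send) = 0.345154/0.959157 ≈ 0.3599

P(viral social-media post | traffic spike) ≈ 0.8290; P(viral social-media post | traffic spike, newsletter send) ≈ 0.3599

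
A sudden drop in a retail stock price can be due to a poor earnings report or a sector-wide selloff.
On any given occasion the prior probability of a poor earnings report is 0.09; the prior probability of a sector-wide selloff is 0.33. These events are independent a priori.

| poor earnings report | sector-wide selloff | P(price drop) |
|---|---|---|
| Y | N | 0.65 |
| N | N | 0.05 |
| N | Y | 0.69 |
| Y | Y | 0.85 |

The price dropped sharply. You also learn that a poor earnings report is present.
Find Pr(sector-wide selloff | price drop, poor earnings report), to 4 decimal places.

Numerator (weight on configurations with sector-wide selloff): 0.85*0.33 = 0.280500
Normalizer over all consistent configurations: 0.65*0.67 + 0.85*0.33 = 0.716000
Posterior = 0.280500 / 0.716000 ≈ 0.3918

Pr(sector-wide selloff | price drop, poor earnings report) ≈ 0.3918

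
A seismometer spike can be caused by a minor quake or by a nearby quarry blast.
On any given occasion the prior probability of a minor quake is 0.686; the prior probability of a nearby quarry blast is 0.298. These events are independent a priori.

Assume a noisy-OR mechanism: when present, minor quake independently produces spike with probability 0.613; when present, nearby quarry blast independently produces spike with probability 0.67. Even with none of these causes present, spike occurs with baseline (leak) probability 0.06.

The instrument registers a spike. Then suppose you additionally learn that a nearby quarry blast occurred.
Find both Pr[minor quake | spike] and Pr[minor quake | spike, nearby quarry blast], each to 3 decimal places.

Under noisy-OR, P(spike | causes) = 1 − (1−0.06)·∏(1−qᵢ) over the active causes.
P(spike) = 0.06×0.314×0.702 + 0.6898×0.314×0.298 + 0.63622×0.686×0.702 + 0.879953×0.686×0.298 = 0.013226 + 0.064546 + 0.306386 + 0.179887 = 0.564045
Restricting to configurations with minor quake present: 0.306386 + 0.179887 = 0.486273.
So P(minor quake | spike) = 0.486273/0.564045 ≈ 0.862.

Now condition on the additional information:
P(spike | nearby quarry blast) = 0.6898*0.314 + 0.879953*0.686 = 0.216597 + 0.603648 = 0.820245
Of this, 0.603648 comes from 0.879953*0.686 (the minor quake=true cases).
Hence the posterior is 0.603648/0.820245 ≈ 0.736.
Conditioning on nearby quarry blast lowers the posterior on minor quake: the classic explaining-away effect in a common-effect structure.

Pr[minor quake | spike] ≈ 0.862; Pr[minor quake | spike, nearby quarry blast] ≈ 0.736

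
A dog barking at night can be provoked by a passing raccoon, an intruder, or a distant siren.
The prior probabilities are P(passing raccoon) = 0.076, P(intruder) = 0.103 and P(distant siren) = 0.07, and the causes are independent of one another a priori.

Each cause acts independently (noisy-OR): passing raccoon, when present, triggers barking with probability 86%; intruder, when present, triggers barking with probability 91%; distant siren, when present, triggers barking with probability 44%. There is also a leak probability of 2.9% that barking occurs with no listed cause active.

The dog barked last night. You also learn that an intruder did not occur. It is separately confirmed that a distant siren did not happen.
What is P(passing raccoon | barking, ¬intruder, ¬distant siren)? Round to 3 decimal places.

Under noisy-OR, P(barking | causes) = 1 − (1−0.029)·∏(1−qᵢ) over the active causes.
Numerator (weight on configurations with passing raccoon): 0.86406·0.076 = 0.065669
The normalizing constant is 0.029·0.924 + 0.86406·0.076 = 0.092465
P(passing raccoon | barking, ¬intruder, ¬distant siren) = 0.065669/0.092465 ≈ 0.710

P(passing raccoon | barking, ¬intruder, ¬distant siren) ≈ 0.710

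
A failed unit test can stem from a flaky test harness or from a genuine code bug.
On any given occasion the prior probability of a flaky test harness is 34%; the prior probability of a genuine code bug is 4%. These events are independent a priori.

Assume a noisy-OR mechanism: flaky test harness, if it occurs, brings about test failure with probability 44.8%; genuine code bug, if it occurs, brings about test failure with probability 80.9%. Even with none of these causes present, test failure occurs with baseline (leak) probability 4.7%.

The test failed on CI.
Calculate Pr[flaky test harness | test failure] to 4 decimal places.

Under noisy-OR, P(test failure | causes) = 1 − (1−0.047)·∏(1−qᵢ) over the active causes.
For the numerator, keep only flaky test harness=true terms: 0.154695 + 0.012234 = 0.166929
Normalizer over all consistent configurations: 0.047·0.66·0.96 + 0.817977·0.66·0.04 + 0.473944·0.34·0.96 + 0.899523·0.34·0.04 = 0.218303
Posterior = 0.166929 / 0.218303 ≈ 0.7647

Pr[flaky test harness | test failure] ≈ 0.7647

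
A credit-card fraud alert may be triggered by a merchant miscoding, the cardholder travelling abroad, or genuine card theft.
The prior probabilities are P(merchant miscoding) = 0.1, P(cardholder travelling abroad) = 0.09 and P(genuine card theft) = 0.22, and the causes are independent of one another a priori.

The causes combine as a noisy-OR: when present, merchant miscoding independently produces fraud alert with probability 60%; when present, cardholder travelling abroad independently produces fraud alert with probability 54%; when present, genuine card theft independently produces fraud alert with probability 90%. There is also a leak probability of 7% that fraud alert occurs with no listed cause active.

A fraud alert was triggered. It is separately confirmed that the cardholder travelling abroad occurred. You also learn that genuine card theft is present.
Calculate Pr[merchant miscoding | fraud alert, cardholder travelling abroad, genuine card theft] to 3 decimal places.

Pr[merchant miscoding | fraud alert, cardholder travelling abroad, genuine card theft] ≈ 0.102

Under noisy-OR, P(fraud alert | causes) = 1 − (1−0.07)·∏(1−qᵢ) over the active causes.
Weight on merchant miscoding=true, given the evidence: 0.982888×0.1 = 0.098289
The normalizing constant is 0.95722×0.9 + 0.982888×0.1 = 0.959787
P(merchant miscoding | fraud alert, cardholder travelling abroad, genuine card theft) = 0.098289/0.959787 ≈ 0.102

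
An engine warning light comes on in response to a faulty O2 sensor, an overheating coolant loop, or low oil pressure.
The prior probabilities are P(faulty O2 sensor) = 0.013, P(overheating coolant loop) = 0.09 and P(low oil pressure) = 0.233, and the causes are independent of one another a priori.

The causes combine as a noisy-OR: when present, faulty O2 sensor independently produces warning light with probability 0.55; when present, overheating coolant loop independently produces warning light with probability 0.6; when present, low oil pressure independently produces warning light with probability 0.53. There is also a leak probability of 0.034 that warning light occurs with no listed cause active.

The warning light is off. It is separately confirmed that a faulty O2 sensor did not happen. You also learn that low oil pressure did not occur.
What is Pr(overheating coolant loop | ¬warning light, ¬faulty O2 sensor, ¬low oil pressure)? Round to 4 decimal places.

Under noisy-OR, P(warning light | causes) = 1 − (1−0.034)·∏(1−qᵢ) over the active causes.
Numerator (weight on configurations with overheating coolant loop): 0.3864×0.09 = 0.034776
Denominator P(¬warning light | ¬faulty O2 sensor, ¬low oil pressure): 0.966×0.91 + 0.3864×0.09 = 0.913836
Posterior = 0.034776 / 0.913836 ≈ 0.0381

Pr(overheating coolant loop | ¬warning light, ¬faulty O2 sensor, ¬low oil pressure) ≈ 0.0381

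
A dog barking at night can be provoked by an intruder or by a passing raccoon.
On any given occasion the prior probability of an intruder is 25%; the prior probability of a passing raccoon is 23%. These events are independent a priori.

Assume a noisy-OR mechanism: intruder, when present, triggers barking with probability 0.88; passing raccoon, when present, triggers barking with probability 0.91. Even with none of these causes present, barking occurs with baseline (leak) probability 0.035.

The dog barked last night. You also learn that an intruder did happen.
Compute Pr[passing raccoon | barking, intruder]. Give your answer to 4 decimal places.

Under noisy-OR, P(barking | causes) = 1 − (1−0.035)·∏(1−qᵢ) over the active causes.
For the numerator, keep only passing raccoon=true terms: 0.989578*0.23 = 0.227603
The normalizing constant is 0.8842*0.77 + 0.989578*0.23 = 0.908437
P(passing raccoon | barking, intruder) = 0.227603/0.908437 ≈ 0.2505

Pr[passing raccoon | barking, intruder] ≈ 0.2505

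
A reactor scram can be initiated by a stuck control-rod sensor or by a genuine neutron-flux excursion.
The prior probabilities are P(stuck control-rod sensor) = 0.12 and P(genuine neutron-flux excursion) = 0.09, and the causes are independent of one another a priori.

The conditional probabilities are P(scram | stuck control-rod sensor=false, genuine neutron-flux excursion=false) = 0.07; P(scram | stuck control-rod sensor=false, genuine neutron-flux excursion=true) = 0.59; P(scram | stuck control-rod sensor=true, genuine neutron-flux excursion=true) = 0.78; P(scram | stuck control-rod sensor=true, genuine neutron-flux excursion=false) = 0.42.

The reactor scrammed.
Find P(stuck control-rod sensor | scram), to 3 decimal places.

P(scram) = 0.07×0.88×0.91 + 0.59×0.88×0.09 + 0.42×0.12×0.91 + 0.78×0.12×0.09 = 0.056056 + 0.046728 + 0.045864 + 0.008424 = 0.157072
Of this, 0.054288 comes from 0.045864 + 0.008424 (the stuck control-rod sensor=true cases).
Hence the posterior is 0.054288/0.157072 ≈ 0.346.

P(stuck control-rod sensor | scram) ≈ 0.346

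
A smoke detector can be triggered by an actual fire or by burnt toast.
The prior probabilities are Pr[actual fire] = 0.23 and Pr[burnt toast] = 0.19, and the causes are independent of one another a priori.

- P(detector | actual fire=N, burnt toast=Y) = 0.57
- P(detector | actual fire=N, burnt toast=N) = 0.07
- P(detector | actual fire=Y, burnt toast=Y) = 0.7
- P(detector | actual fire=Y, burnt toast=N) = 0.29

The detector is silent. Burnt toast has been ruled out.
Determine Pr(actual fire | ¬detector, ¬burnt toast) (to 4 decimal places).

Pr(actual fire | ¬detector, ¬burnt toast) ≈ 0.1857

P(¬detector | ¬burnt toast) = 0.93·0.77 + 0.71·0.23 = 0.716100 + 0.163300 = 0.879400
The actual fire-present share is 0.71·0.23 = 0.163300.
So P(actual fire | ¬detector, ¬burnt toast) = 0.163300/0.879400 ≈ 0.1857.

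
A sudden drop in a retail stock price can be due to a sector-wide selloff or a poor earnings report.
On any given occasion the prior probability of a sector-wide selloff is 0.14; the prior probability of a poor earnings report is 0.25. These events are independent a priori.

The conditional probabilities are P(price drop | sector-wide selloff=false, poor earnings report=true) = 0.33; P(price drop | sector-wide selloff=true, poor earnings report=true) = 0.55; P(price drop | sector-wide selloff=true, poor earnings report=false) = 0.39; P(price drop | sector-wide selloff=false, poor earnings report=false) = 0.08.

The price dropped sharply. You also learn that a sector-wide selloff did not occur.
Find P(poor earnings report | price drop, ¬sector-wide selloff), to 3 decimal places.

P(poor earnings report | price drop, ¬sector-wide selloff) ≈ 0.579

For the numerator, keep only poor earnings report=true terms: 0.33×0.25 = 0.082500
The normalizing constant is 0.08×0.75 + 0.33×0.25 = 0.142500
Posterior = 0.082500 / 0.142500 ≈ 0.579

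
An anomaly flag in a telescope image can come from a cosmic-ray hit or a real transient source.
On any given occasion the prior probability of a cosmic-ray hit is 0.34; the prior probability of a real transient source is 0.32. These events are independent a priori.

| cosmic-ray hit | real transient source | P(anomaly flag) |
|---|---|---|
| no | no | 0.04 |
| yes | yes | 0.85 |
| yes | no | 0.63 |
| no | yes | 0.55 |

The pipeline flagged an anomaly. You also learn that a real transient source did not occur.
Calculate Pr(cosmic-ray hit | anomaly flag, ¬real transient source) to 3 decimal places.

Pr(cosmic-ray hit | anomaly flag, ¬real transient source) ≈ 0.890

For the numerator, keep only cosmic-ray hit=true terms: 0.63·0.34 = 0.214200
Normalizer over all consistent configurations: 0.04·0.66 + 0.63·0.34 = 0.240600
Posterior = 0.214200 / 0.240600 ≈ 0.890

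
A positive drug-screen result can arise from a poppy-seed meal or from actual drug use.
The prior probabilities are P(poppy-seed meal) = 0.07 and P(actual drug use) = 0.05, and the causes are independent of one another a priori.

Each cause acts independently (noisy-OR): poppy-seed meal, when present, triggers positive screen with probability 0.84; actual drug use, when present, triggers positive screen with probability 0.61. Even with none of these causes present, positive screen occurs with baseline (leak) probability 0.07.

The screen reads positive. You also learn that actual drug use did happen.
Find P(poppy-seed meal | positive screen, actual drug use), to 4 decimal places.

P(poppy-seed meal | positive screen, actual drug use) ≈ 0.1001

Under noisy-OR, P(positive screen | causes) = 1 − (1−0.07)·∏(1−qᵢ) over the active causes.
Enumerate both values of poppy-seed meal and weight by the priors:
  P(positive screen | actual drug use) = 0.6373·0.93 + 0.941968·0.07
        = 0.592689 + 0.065938 = 0.658627
The terms with poppy-seed meal present sum to 0.065938, so
  P(poppy-seed meal | positive screen, actual drug use) = 0.065938 / 0.658627 ≈ 0.1001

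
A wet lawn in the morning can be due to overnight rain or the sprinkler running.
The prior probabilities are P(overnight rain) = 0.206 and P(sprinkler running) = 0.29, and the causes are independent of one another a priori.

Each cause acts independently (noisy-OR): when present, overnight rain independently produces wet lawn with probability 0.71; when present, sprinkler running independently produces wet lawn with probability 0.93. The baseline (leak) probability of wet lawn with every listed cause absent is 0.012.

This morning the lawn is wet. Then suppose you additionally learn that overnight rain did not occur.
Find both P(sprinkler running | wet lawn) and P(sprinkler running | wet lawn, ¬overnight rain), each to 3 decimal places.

P(sprinkler running | wet lawn) ≈ 0.711; P(sprinkler running | wet lawn, ¬overnight rain) ≈ 0.969

Under noisy-OR, P(wet lawn | causes) = 1 − (1−0.012)·∏(1−qᵢ) over the active causes.
P(wet lawn) = 0.012×0.794×0.71 + 0.93084×0.794×0.29 + 0.71348×0.206×0.71 + 0.979944×0.206×0.29 = 0.006765 + 0.214335 + 0.104354 + 0.058542 = 0.383996
Restricting to configurations with sprinkler running present: 0.214335 + 0.058542 = 0.272877.
So P(sprinkler running | wet lawn) = 0.272877/0.383996 ≈ 0.711.

Now also conditioning on overnight rain≠true:
Sum P(wet lawn|·) weighted by the priors over both values of sprinkler running:
  P(wet lawn | ¬overnight rain) = 0.012·0.71 + 0.93084·0.29
        = 0.008520 + 0.269944 = 0.278464
The terms with sprinkler running present sum to 0.269944, so
  P(sprinkler running | wet lawn, ¬overnight rain) = 0.269944 / 0.278464 ≈ 0.969
With overnight rain excluded, sprinkler running must carry more of the explanatory weight for the wet lawn.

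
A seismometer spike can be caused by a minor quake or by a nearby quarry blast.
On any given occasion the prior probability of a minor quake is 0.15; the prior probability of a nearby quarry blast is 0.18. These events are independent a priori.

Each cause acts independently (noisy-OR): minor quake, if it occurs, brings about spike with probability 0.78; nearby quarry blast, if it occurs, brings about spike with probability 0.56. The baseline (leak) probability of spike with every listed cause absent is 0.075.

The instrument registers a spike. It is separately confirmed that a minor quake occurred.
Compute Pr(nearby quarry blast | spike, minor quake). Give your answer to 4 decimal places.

Under noisy-OR, P(spike | causes) = 1 − (1−0.075)·∏(1−qᵢ) over the active causes.
Enumerate both values of nearby quarry blast and weight by the priors:
  P(spike | minor quake) = 0.7965×0.82 + 0.91046×0.18
        = 0.653130 + 0.163883 = 0.817013
The terms with nearby quarry blast present sum to 0.163883, so
  P(nearby quarry blast | spike, minor quake) = 0.163883 / 0.817013 ≈ 0.2006

Pr(nearby quarry blast | spike, minor quake) ≈ 0.2006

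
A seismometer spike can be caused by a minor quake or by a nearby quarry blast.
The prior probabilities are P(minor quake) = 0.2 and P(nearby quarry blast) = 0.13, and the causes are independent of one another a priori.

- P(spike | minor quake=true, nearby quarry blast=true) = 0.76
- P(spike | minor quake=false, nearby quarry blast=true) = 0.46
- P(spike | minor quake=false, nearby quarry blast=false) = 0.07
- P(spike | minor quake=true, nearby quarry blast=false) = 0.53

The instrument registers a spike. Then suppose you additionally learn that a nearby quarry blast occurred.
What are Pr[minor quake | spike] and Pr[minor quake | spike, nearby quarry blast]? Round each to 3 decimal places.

Sum P(spike|·) weighted by the priors over the 4 (minor quake, nearby quarry blast) configurations:
  P(spike) = 0.07*0.8*0.87 + 0.46*0.8*0.13 + 0.53*0.2*0.87 + 0.76*0.2*0.13
        = 0.048720 + 0.047840 + 0.092220 + 0.019760 = 0.208540
Configurations with minor quake contribute 0.111980, so
  P(minor quake | spike) = 0.111980 / 0.208540 ≈ 0.537

With the extra evidence:
Enumerate both values of minor quake and weight by the priors:
  P(spike | nearby quarry blast) = 0.46·0.8 + 0.76·0.2
        = 0.368000 + 0.152000 = 0.520000
Configurations with minor quake contribute 0.152000, so
  P(minor quake | spike, nearby quarry blast) = 0.152000 / 0.520000 ≈ 0.292
Conditioning on nearby quarry blast lowers the posterior on minor quake: the classic explaining-away effect in a common-effect structure.

Pr[minor quake | spike] ≈ 0.537; Pr[minor quake | spike, nearby quarry blast] ≈ 0.292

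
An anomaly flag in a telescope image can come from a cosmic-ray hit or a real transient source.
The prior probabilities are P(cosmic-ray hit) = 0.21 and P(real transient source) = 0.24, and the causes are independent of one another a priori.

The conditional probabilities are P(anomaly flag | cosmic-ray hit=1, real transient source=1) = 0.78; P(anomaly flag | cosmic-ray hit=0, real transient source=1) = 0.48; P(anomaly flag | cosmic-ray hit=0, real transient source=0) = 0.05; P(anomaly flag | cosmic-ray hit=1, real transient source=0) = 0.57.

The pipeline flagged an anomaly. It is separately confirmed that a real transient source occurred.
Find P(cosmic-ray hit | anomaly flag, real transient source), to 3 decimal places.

For the numerator, keep only cosmic-ray hit=true terms: 0.78*0.21 = 0.163800
Normalizer over all consistent configurations: 0.48*0.79 + 0.78*0.21 = 0.543000
P(cosmic-ray hit | anomaly flag, real transient source) = 0.163800/0.543000 ≈ 0.302

P(cosmic-ray hit | anomaly flag, real transient source) ≈ 0.302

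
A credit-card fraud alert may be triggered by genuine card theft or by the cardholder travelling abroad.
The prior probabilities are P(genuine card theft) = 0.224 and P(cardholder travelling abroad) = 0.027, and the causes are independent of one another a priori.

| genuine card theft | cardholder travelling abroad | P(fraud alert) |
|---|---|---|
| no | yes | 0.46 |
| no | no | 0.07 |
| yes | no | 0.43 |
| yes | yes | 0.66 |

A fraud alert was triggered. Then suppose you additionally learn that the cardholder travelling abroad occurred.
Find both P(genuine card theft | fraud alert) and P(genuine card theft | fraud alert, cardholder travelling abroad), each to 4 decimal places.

P(genuine card theft | fraud alert) ≈ 0.6099; P(genuine card theft | fraud alert, cardholder travelling abroad) ≈ 0.2929

P(fraud alert) = 0.07*0.776*0.973 + 0.46*0.776*0.027 + 0.43*0.224*0.973 + 0.66*0.224*0.027 = 0.052853 + 0.009638 + 0.093719 + 0.003992 = 0.160202
Restricting to configurations with genuine card theft present: 0.093719 + 0.003992 = 0.097711.
So P(genuine card theft | fraud alert) = 0.097711/0.160202 ≈ 0.6099.

With the extra evidence:
Weight on genuine card theft=true, given the evidence: 0.66*0.224 = 0.147840
Denominator P(fraud alert | cardholder travelling abroad): 0.46*0.776 + 0.66*0.224 = 0.504800
P(genuine card theft | fraud alert, cardholder travelling abroad) = 0.147840/0.504800 ≈ 0.2929
Conditioning on cardholder travelling abroad lowers the posterior on genuine card theft: the classic explaining-away effect in a common-effect structure.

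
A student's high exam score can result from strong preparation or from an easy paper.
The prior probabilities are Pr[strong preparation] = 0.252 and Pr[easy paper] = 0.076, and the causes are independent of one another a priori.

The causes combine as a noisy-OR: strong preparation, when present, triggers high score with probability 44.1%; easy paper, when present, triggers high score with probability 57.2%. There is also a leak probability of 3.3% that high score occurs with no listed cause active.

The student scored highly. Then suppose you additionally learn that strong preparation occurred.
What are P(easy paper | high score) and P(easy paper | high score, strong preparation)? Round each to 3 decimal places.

Under noisy-OR, P(high score | causes) = 1 − (1−0.033)·∏(1−qᵢ) over the active causes.
P(high score) = 0.033*0.748*0.924 + 0.586124*0.748*0.076 + 0.459447*0.252*0.924 + 0.768643*0.252*0.076 = 0.022808 + 0.033320 + 0.106981 + 0.014721 = 0.177830
The easy paper-present share is 0.033320 + 0.014721 = 0.048041.
Hence the posterior is 0.048041/0.177830 ≈ 0.270.

Now condition on the additional information:
P(high score | strong preparation) = 0.459447×0.924 + 0.768643×0.076 = 0.424529 + 0.058417 = 0.482946
Of this, 0.058417 comes from 0.768643×0.076 (the easy paper=true cases).
Hence the posterior is 0.058417/0.482946 ≈ 0.121.

P(easy paper | high score) ≈ 0.270; P(easy paper | high score, strong preparation) ≈ 0.121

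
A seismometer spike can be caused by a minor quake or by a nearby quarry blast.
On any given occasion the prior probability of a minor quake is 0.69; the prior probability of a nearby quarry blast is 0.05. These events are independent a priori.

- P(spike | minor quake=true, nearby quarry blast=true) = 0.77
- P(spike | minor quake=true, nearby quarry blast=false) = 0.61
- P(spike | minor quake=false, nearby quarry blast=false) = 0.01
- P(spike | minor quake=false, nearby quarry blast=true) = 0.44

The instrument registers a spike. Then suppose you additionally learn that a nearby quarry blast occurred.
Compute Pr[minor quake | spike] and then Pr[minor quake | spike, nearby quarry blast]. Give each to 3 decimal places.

Pr[minor quake | spike] ≈ 0.978; Pr[minor quake | spike, nearby quarry blast] ≈ 0.796

P(spike) = 0.01×0.31×0.95 + 0.44×0.31×0.05 + 0.61×0.69×0.95 + 0.77×0.69×0.05 = 0.002945 + 0.006820 + 0.399855 + 0.026565 = 0.436185
Restricting to configurations with minor quake present: 0.399855 + 0.026565 = 0.426420.
Hence the posterior is 0.426420/0.436185 ≈ 0.978.

Now also conditioning on nearby quarry blast=true:
P(spike | nearby quarry blast) = 0.44×0.31 + 0.77×0.69 = 0.136400 + 0.531300 = 0.667700
Of this, 0.531300 comes from 0.77×0.69 (the minor quake=true cases).
So P(minor quake | spike, nearby quarry blast) = 0.531300/0.667700 ≈ 0.796.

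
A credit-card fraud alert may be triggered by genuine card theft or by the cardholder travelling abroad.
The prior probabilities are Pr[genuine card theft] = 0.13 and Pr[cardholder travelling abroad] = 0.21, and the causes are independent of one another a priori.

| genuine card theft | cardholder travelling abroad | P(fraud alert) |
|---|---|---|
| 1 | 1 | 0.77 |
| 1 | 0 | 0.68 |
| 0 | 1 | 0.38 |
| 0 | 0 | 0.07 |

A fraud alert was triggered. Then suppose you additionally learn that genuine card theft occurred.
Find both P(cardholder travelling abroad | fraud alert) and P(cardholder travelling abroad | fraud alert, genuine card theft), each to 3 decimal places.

Sum P(fraud alert|·) weighted by the priors over the 4 (genuine card theft, cardholder travelling abroad) configurations:
  P(fraud alert) = 0.07×0.87×0.79 + 0.38×0.87×0.21 + 0.68×0.13×0.79 + 0.77×0.13×0.21
        = 0.048111 + 0.069426 + 0.069836 + 0.021021 = 0.208394
The terms with cardholder travelling abroad present sum to 0.090447, so
  P(cardholder travelling abroad | fraud alert) = 0.090447 / 0.208394 ≈ 0.434

With the extra evidence:
P(fraud alert | genuine card theft) = 0.68·0.79 + 0.77·0.21 = 0.537200 + 0.161700 = 0.698900
Of this, 0.161700 comes from 0.77·0.21 (the cardholder travelling abroad=true cases).
P(cardholder travelling abroad | fraud alert, genuine card theft) = 0.161700 / 0.698900 ≈ 0.231

P(cardholder travelling abroad | fraud alert) ≈ 0.434; P(cardholder travelling abroad | fraud alert, genuine card theft) ≈ 0.231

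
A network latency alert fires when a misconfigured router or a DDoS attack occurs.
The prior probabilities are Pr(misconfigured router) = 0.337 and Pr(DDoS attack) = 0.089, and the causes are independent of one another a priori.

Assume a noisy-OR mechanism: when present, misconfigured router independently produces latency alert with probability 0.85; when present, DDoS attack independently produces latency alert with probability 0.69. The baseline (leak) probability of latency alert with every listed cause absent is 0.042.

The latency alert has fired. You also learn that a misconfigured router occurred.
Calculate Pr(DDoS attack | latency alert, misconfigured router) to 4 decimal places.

Pr(DDoS attack | latency alert, misconfigured router) ≈ 0.0983

Under noisy-OR, P(latency alert | causes) = 1 − (1−0.042)·∏(1−qᵢ) over the active causes.
Sum P(latency alert|·) weighted by the priors over both values of DDoS attack:
  P(latency alert | misconfigured router) = 0.8563·0.911 + 0.955453·0.089
        = 0.780089 + 0.085035 = 0.865124
The terms with DDoS attack present sum to 0.085035, so
  P(DDoS attack | latency alert, misconfigured router) = 0.085035 / 0.865124 ≈ 0.0983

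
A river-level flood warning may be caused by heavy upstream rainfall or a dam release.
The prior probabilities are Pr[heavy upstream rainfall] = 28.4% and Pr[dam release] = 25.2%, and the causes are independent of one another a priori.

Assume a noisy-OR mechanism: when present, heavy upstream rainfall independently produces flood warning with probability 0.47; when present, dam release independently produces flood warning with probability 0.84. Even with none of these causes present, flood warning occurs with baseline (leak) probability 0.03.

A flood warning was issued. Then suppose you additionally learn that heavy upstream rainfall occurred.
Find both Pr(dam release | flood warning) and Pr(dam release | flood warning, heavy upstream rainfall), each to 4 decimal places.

Pr(dam release | flood warning) ≈ 0.6464; Pr(dam release | flood warning, heavy upstream rainfall) ≈ 0.3889

Under noisy-OR, P(flood warning | causes) = 1 − (1−0.03)·∏(1−qᵢ) over the active causes.
P(flood warning) = 0.03×0.716×0.748 + 0.8448×0.716×0.252 + 0.4859×0.284×0.748 + 0.917744×0.284×0.252 = 0.016067 + 0.152429 + 0.103221 + 0.065681 = 0.337398
Restricting to configurations with dam release present: 0.152429 + 0.065681 = 0.218110.
P(dam release | flood warning) = 0.218110 / 0.337398 ≈ 0.6464

Now also conditioning on heavy upstream rainfall=true:
Numerator (weight on configurations with dam release): 0.917744*0.252 = 0.231271
The normalizing constant is 0.4859*0.748 + 0.917744*0.252 = 0.594724
P(dam release | flood warning, heavy upstream rainfall) = 0.231271/0.594724 ≈ 0.3889
This is intercausal reasoning (explaining away): once heavy upstream rainfall accounts for the flood warning, dam release becomes less likely.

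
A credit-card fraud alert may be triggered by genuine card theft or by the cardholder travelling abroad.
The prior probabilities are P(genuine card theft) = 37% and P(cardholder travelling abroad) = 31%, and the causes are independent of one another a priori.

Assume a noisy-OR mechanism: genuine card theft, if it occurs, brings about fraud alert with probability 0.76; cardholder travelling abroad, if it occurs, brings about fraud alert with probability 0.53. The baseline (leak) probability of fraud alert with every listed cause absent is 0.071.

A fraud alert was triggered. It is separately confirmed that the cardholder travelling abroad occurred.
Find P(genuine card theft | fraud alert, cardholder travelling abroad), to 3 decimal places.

P(genuine card theft | fraud alert, cardholder travelling abroad) ≈ 0.483

Under noisy-OR, P(fraud alert | causes) = 1 − (1−0.071)·∏(1−qᵢ) over the active causes.
Numerator (weight on configurations with genuine card theft): 0.895209·0.37 = 0.331227
The normalizing constant is 0.56337·0.63 + 0.895209·0.37 = 0.686150
P(genuine card theft | fraud alert, cardholder travelling abroad) = 0.331227/0.686150 ≈ 0.483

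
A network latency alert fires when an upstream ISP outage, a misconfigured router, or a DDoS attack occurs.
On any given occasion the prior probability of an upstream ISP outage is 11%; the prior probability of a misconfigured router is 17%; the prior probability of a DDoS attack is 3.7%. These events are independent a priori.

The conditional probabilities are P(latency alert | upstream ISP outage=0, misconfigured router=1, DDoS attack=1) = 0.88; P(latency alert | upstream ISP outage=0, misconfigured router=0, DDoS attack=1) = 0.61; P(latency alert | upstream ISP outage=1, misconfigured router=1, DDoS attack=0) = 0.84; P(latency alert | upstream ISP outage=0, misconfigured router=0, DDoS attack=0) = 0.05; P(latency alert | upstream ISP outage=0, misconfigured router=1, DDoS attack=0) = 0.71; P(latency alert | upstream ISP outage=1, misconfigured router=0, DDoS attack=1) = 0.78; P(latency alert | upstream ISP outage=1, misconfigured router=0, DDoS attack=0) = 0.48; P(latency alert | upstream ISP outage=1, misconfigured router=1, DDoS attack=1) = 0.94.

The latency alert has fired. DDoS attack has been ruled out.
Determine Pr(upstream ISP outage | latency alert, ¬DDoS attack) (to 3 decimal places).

Numerator (weight on configurations with upstream ISP outage): 0.043824 + 0.015708 = 0.059532
The normalizing constant is 0.05·0.89·0.83 + 0.71·0.89·0.17 + 0.48·0.11·0.83 + 0.84·0.11·0.17 = 0.203890
P(upstream ISP outage | latency alert, ¬DDoS attack) = 0.059532/0.203890 ≈ 0.292

Pr(upstream ISP outage | latency alert, ¬DDoS attack) ≈ 0.292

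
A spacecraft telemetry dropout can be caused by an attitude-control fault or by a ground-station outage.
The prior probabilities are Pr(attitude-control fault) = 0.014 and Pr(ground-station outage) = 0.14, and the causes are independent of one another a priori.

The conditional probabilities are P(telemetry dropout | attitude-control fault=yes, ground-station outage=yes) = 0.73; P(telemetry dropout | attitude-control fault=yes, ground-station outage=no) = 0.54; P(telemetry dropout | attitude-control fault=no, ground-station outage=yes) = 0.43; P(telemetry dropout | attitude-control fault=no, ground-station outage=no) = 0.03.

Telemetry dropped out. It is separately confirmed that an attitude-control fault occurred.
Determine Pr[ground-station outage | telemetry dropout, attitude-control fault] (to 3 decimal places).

Numerator (weight on configurations with ground-station outage): 0.73*0.14 = 0.102200
Normalizer over all consistent configurations: 0.54*0.86 + 0.73*0.14 = 0.566600
P(ground-station outage | telemetry dropout, attitude-control fault) = 0.102200/0.566600 ≈ 0.180

Pr[ground-station outage | telemetry dropout, attitude-control fault] ≈ 0.180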